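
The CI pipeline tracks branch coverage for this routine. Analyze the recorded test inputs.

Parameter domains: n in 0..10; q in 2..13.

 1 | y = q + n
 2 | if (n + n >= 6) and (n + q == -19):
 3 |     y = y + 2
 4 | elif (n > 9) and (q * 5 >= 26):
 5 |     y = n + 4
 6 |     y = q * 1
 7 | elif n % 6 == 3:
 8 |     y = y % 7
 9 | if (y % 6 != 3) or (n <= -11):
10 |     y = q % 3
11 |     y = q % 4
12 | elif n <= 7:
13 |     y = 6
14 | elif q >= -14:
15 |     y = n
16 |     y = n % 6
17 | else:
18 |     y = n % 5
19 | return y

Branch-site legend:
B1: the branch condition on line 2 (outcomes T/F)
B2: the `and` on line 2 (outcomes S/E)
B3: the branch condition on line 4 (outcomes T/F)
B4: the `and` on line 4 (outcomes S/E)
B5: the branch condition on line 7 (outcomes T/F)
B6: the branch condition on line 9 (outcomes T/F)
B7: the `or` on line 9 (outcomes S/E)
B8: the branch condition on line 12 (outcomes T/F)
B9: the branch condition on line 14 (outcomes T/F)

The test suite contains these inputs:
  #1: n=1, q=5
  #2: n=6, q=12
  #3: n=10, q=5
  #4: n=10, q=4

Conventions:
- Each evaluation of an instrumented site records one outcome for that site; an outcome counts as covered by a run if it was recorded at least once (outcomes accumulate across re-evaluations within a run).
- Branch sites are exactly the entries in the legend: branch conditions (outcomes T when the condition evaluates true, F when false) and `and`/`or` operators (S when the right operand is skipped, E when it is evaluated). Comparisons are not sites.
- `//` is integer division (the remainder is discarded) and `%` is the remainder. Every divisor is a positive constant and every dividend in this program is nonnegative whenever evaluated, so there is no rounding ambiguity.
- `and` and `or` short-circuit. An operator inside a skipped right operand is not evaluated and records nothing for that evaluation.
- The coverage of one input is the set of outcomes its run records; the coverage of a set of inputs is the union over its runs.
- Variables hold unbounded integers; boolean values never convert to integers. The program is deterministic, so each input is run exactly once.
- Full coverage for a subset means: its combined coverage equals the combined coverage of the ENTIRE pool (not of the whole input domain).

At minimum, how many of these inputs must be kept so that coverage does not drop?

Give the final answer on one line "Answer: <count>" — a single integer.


#1 (n=1, q=5) -> B2->S, B1->F, B4->S, B3->F, B5->F, B7->S, B6->T; covered: B1=F, B2=S, B3=F, B4=S, B5=F, B6=T, B7=S
#2 (n=6, q=12) -> B2->E, B1->F, B4->S, B3->F, B5->F, B7->S, B6->T; covered: B1=F, B2=E, B3=F, B4=S, B5=F, B6=T, B7=S
#3 (n=10, q=5) -> B2->E, B1->F, B4->E, B3->F, B5->F, B7->E, B6->F, B8->F, B9->T; covered: B1=F, B2=E, B3=F, B4=E, B5=F, B6=F, B7=E, B8=F, B9=T
#4 (n=10, q=4) -> B2->E, B1->F, B4->E, B3->F, B5->F, B7->S, B6->T; covered: B1=F, B2=E, B3=F, B4=E, B5=F, B6=T, B7=S
the full pool covers 13 outcomes: B1=F, B2=S, B2=E, B3=F, B4=S, B4=E, B5=F, B6=T, B6=F, B7=S, B7=E, B8=F, B9=T
no size-1 subset reaches all 13 outcomes (best union: 9/13)
size 2: inputs {1, 3} cover all 13 outcomes, and no lexicographically smaller subset of this size does
Answer: 2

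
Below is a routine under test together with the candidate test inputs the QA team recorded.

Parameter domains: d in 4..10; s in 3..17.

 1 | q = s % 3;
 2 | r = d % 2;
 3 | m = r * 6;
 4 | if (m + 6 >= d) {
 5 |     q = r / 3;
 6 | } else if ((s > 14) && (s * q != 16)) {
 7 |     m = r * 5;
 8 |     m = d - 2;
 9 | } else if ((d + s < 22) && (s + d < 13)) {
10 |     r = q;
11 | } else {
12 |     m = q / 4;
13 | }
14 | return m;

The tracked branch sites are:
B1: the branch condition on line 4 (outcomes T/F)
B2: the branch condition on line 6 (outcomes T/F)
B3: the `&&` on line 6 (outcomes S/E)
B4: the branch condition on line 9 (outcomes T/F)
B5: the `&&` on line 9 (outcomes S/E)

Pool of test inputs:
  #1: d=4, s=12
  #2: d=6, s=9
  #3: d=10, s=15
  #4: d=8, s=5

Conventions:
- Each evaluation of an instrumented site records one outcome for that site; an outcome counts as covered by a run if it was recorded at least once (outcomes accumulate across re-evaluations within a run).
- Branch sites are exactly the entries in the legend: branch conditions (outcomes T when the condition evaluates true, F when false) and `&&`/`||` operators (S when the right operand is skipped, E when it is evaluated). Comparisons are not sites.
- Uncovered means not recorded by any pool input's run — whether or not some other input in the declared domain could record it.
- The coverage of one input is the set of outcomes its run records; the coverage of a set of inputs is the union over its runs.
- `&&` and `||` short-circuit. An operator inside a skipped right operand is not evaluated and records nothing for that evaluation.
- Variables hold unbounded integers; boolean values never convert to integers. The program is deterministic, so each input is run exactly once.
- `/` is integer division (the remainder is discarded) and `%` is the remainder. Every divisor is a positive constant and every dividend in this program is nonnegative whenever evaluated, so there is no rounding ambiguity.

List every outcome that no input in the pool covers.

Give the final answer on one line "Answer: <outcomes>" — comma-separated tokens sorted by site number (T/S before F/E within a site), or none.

#1 (d=4, s=12) -> B1->T; covered: B1=T
#2 (d=6, s=9) -> B1->T; covered: B1=T
#3 (d=10, s=15) -> B1->F, B3->E, B2->T; covered: B1=F, B2=T, B3=E
#4 (d=8, s=5) -> B1->F, B3->S, B2->F, B5->E, B4->F; covered: B1=F, B2=F, B3=S, B4=F, B5=E
union over the pool: B1=T, B1=F, B2=T, B2=F, B3=S, B3=E, B4=F, B5=E
uncovered (2 of 10): B4=T, B5=S

Answer: B4=T, B5=S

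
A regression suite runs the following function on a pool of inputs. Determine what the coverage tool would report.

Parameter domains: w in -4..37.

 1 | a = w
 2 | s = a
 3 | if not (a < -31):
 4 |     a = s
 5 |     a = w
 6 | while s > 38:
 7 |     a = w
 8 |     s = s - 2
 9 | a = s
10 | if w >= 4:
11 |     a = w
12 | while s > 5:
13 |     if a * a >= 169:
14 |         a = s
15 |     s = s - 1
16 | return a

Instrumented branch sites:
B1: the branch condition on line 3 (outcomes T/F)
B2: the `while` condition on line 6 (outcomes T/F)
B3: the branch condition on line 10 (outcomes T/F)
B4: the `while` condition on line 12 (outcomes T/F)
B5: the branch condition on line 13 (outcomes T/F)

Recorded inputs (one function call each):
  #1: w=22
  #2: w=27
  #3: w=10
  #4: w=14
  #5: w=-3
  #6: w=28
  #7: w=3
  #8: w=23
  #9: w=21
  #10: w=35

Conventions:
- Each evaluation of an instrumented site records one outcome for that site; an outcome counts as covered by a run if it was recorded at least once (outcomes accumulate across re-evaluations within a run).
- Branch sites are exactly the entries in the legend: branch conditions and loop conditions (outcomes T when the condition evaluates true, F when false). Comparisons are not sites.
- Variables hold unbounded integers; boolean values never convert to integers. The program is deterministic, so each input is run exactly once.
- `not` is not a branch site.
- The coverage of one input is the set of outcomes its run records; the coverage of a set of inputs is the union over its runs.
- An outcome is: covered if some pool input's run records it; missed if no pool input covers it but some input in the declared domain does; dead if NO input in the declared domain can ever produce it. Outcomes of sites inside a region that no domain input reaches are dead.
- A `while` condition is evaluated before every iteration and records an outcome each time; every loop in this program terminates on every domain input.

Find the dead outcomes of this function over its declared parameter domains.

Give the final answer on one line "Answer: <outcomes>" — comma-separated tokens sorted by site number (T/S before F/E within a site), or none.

sweeping the full domain (42 inputs) for each outcome:
  B1=F: zero occurrences over every domain input -> dead
  B2=T: zero occurrences over every domain input -> dead
  reachable outcomes have witnesses, e.g. B1=T (e.g. w=-4), B2=F (e.g. w=-4), B3=T (e.g. w=4), B3=F (e.g. w=-4)

Answer: B1=F, B2=T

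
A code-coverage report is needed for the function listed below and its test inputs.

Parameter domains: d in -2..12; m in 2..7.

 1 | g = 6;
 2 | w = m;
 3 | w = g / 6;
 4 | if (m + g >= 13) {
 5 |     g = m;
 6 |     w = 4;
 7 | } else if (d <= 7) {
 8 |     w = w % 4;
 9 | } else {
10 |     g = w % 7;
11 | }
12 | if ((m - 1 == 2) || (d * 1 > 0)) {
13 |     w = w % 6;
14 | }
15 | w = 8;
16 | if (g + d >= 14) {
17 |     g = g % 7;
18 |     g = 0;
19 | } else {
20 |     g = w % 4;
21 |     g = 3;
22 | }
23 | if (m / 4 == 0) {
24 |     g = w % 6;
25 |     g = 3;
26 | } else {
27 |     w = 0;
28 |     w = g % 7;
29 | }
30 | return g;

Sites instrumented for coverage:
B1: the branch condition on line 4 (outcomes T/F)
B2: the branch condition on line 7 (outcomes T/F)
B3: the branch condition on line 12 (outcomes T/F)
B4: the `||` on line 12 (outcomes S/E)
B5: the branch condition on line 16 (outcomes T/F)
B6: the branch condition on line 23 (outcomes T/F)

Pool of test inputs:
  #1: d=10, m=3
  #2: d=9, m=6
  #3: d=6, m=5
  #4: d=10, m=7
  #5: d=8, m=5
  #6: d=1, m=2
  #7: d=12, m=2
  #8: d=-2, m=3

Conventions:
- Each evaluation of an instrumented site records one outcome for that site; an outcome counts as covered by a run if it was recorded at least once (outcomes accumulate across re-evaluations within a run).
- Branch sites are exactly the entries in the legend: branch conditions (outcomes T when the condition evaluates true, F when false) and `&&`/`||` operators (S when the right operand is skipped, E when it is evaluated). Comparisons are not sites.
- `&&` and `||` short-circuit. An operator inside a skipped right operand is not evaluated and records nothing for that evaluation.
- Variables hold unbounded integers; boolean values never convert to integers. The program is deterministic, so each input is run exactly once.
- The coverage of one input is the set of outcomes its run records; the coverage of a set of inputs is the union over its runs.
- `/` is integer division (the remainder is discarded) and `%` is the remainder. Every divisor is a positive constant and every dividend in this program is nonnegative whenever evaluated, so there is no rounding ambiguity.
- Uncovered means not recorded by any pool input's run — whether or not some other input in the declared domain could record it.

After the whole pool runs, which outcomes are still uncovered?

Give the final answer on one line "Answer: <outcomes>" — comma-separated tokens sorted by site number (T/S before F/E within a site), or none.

input #1, d=10, m=3: outcomes B1=F, B2=F, B3=T, B4=S, B5=F, B6=T
input #2, d=9, m=6: outcomes B1=F, B2=F, B3=T, B4=E, B5=F, B6=F
input #3, d=6, m=5: outcomes B1=F, B2=T, B3=T, B4=E, B5=F, B6=F
input #4, d=10, m=7: outcomes B1=T, B3=T, B4=E, B5=T, B6=F
input #5, d=8, m=5: outcomes B1=F, B2=F, B3=T, B4=E, B5=F, B6=F
input #6, d=1, m=2: outcomes B1=F, B2=T, B3=T, B4=E, B5=F, B6=T
input #7, d=12, m=2: outcomes B1=F, B2=F, B3=T, B4=E, B5=F, B6=T
input #8, d=-2, m=3: outcomes B1=F, B2=T, B3=T, B4=S, B5=F, B6=T
union over the pool: B1=T, B1=F, B2=T, B2=F, B3=T, B4=S, B4=E, B5=T, B5=F, B6=T, B6=F
uncovered (1 of 12): B3=F

Answer: B3=F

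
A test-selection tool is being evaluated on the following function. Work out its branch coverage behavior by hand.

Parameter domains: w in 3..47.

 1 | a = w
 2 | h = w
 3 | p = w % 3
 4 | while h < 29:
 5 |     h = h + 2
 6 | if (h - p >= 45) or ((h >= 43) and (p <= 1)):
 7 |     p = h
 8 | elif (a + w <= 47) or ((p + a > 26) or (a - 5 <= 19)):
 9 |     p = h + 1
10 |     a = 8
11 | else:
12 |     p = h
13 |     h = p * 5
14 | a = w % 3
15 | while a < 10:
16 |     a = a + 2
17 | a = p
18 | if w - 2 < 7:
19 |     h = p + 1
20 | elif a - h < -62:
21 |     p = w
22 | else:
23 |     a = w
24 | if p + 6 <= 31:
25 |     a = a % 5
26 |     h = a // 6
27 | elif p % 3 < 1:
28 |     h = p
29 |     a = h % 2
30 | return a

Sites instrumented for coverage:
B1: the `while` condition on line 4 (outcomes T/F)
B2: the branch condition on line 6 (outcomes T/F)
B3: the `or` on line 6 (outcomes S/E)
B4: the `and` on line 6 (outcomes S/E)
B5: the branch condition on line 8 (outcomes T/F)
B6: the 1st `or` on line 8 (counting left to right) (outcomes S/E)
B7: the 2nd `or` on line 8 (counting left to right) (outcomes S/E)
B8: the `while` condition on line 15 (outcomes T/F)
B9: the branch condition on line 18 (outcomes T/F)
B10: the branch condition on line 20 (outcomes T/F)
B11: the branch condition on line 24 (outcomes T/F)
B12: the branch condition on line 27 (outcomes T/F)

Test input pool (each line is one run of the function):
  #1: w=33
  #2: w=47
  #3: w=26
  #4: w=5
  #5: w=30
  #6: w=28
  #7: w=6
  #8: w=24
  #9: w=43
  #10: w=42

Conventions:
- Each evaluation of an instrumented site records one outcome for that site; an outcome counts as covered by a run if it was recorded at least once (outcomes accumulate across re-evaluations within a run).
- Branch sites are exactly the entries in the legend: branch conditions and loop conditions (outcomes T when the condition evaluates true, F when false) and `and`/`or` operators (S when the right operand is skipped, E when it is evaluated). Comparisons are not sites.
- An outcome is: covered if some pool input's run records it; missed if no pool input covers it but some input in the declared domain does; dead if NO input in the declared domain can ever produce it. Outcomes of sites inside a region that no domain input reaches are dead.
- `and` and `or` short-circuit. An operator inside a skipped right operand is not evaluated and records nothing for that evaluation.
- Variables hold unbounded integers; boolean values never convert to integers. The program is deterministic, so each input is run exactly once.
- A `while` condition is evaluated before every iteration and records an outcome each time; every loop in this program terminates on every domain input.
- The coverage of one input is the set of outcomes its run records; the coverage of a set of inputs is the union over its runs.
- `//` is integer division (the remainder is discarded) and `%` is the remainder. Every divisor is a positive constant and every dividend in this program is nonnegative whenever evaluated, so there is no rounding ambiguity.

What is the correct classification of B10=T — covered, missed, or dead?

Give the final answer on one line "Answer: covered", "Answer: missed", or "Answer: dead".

no pool input records B10=T
but domain input (w=25) does record it -> reachable, so missed

Answer: missed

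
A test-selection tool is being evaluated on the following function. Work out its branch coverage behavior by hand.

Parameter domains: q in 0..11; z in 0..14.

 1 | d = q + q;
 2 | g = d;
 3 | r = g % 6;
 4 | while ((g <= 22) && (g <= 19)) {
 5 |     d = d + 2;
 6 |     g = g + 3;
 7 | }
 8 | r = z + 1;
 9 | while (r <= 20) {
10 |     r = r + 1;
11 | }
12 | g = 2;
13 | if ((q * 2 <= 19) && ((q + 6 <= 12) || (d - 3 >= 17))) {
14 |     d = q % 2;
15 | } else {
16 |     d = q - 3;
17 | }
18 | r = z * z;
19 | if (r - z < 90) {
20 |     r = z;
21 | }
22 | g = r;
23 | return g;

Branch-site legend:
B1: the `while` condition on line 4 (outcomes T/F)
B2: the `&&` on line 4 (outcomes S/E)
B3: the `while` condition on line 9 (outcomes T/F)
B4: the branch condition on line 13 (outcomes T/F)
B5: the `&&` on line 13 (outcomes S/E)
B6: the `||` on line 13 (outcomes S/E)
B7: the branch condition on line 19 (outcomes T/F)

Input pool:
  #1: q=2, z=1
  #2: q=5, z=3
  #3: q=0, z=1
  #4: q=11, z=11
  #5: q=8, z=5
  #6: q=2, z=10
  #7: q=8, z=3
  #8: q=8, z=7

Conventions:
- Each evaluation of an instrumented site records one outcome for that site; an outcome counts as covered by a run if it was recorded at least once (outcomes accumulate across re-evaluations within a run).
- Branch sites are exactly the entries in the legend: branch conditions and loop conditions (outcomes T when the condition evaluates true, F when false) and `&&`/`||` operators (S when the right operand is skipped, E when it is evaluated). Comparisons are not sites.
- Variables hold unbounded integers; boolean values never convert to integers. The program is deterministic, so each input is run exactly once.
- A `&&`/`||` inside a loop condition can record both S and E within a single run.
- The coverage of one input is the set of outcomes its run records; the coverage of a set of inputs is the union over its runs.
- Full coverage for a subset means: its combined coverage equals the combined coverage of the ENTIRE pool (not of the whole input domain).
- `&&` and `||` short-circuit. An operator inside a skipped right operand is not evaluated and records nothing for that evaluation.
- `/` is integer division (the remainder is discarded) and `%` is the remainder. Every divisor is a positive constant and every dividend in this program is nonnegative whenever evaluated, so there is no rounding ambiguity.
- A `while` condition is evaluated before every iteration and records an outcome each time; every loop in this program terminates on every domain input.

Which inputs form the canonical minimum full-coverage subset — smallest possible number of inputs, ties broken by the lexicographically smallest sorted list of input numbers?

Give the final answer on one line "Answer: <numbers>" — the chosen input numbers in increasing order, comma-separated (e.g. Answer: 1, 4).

input #1, q=2, z=1: events B2->E, B1->T, B2->E, B1->T, B2->E, B1->T, B2->E, B1->T, B2->E, B1->T, B2->E, B1->T, B2->E, B1->F, ...; outcomes B1=T, B1=F, B2=E, B3=T, B3=F, B4=T, B5=E, B6=S, B7=T
input #2, q=5, z=3: events B2->E, B1->T, B2->E, B1->T, B2->E, B1->T, B2->E, B1->T, B2->E, B1->F, B3->T, B3->T, B3->T, B3->T, ...; outcomes B1=T, B1=F, B2=E, B3=T, B3=F, B4=T, B5=E, B6=S, B7=T
input #3, q=0, z=1: events B2->E, B1->T, B2->E, B1->T, B2->E, B1->T, B2->E, B1->T, B2->E, B1->T, B2->E, B1->T, B2->E, B1->T, ...; outcomes B1=T, B1=F, B2=E, B3=T, B3=F, B4=T, B5=E, B6=S, B7=T
input #4, q=11, z=11: events B2->E, B1->F, B3->T, B3->T, B3->T, B3->T, B3->T, B3->T, B3->T, B3->T, B3->T, B3->F, B5->S, B4->F, ...; outcomes B1=F, B2=E, B3=T, B3=F, B4=F, B5=S, B7=F
input #5, q=8, z=5: events B2->E, B1->T, B2->E, B1->T, B2->E, B1->F, B3->T, B3->T, B3->T, B3->T, B3->T, B3->T, B3->T, B3->T, ...; outcomes B1=T, B1=F, B2=E, B3=T, B3=F, B4=T, B5=E, B6=E, B7=T
input #6, q=2, z=10: events B2->E, B1->T, B2->E, B1->T, B2->E, B1->T, B2->E, B1->T, B2->E, B1->T, B2->E, B1->T, B2->E, B1->F, ...; outcomes B1=T, B1=F, B2=E, B3=T, B3=F, B4=T, B5=E, B6=S, B7=F
input #7, q=8, z=3: events B2->E, B1->T, B2->E, B1->T, B2->E, B1->F, B3->T, B3->T, B3->T, B3->T, B3->T, B3->T, B3->T, B3->T, ...; outcomes B1=T, B1=F, B2=E, B3=T, B3=F, B4=T, B5=E, B6=E, B7=T
input #8, q=8, z=7: events B2->E, B1->T, B2->E, B1->T, B2->E, B1->F, B3->T, B3->T, B3->T, B3->T, B3->T, B3->T, B3->T, B3->T, ...; outcomes B1=T, B1=F, B2=E, B3=T, B3=F, B4=T, B5=E, B6=E, B7=T
union over all inputs: B1=T, B1=F, B2=E, B3=T, B3=F, B4=T, B4=F, B5=S, B5=E, B6=S, B6=E, B7=T, B7=F (13 outcomes)
no size-1 subset reaches all 13 outcomes (best union: 9/13)
no size-2 subset reaches all 13 outcomes (best union: 12/13)
the canonical winner is {1, 4, 5}: size 3, full 13-outcome coverage, earliest index list among size-3 covers

Answer: 1, 4, 5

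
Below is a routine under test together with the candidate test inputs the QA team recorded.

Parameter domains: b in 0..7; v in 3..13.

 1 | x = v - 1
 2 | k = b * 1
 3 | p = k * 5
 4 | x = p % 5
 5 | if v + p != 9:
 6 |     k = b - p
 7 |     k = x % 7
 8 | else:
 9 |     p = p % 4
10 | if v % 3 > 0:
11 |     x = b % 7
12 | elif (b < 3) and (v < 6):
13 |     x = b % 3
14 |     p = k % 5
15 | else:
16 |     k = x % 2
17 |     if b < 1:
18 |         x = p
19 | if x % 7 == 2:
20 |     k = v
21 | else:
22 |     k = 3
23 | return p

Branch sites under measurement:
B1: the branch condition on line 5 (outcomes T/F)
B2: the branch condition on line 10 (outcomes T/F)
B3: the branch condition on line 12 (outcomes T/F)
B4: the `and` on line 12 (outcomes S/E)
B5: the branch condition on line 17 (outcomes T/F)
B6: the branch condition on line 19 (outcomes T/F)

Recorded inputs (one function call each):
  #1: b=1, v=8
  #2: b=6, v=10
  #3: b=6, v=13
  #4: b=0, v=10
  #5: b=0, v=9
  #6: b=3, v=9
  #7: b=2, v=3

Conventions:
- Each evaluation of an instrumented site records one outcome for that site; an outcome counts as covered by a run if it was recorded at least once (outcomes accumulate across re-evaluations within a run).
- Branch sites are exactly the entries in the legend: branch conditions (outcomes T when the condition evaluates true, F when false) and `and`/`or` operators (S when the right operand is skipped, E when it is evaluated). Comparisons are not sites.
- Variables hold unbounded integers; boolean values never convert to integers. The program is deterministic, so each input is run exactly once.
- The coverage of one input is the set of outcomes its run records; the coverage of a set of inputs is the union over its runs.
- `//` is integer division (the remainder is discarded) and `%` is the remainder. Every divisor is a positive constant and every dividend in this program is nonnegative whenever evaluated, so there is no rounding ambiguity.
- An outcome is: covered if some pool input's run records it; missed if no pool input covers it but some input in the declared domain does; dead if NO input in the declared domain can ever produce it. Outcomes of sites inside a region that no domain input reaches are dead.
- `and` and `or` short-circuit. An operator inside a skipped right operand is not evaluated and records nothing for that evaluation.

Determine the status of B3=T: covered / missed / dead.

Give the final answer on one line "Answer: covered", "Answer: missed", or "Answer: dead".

B3=T is recorded by pool input(s) 7 -> covered

Answer: covered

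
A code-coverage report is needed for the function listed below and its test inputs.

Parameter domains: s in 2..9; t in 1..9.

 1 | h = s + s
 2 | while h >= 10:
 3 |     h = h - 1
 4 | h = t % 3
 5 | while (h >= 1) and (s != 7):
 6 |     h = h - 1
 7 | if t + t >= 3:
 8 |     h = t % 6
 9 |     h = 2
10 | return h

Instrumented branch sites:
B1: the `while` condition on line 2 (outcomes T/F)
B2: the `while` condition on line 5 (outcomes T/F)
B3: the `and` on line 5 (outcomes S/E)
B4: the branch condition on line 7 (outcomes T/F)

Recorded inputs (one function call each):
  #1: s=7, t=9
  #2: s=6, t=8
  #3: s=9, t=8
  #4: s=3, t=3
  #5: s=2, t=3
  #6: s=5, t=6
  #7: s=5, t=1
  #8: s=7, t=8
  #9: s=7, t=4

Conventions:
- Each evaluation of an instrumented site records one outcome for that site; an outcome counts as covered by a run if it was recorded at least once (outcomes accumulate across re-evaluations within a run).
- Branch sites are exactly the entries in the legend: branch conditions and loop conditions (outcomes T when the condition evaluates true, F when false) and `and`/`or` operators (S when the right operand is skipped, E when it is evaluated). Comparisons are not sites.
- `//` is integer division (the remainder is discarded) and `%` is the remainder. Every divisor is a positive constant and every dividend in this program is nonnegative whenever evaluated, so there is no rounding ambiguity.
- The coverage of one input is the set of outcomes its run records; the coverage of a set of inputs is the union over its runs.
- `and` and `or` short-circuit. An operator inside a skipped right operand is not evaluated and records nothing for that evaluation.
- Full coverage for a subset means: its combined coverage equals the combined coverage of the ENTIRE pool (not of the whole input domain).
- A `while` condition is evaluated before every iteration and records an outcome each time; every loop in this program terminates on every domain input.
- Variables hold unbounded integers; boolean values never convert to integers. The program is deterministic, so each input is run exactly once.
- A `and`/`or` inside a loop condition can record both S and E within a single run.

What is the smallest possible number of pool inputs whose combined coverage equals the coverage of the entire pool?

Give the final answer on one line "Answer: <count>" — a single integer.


#1 (s=7, t=9) -> B1->T, B1->T, B1->T, B1->T, B1->T, B1->F, B3->S, B2->F, B4->T; covered: B1=T, B1=F, B2=F, B3=S, B4=T
#2 (s=6, t=8) -> B1->T, B1->T, B1->T, B1->F, B3->E, B2->T, B3->E, B2->T, B3->S, B2->F, B4->T; covered: B1=T, B1=F, B2=T, B2=F, B3=S, B3=E, B4=T
#3 (s=9, t=8) -> B1->T, B1->T, B1->T, B1->T, B1->T, B1->T, B1->T, B1->T, B1->T, B1->F, B3->E, B2->T, B3->E, B2->T, ...; covered: B1=T, B1=F, B2=T, B2=F, B3=S, B3=E, B4=T
#4 (s=3, t=3) -> B1->F, B3->S, B2->F, B4->T; covered: B1=F, B2=F, B3=S, B4=T
#5 (s=2, t=3) -> B1->F, B3->S, B2->F, B4->T; covered: B1=F, B2=F, B3=S, B4=T
#6 (s=5, t=6) -> B1->T, B1->F, B3->S, B2->F, B4->T; covered: B1=T, B1=F, B2=F, B3=S, B4=T
#7 (s=5, t=1) -> B1->T, B1->F, B3->E, B2->T, B3->S, B2->F, B4->F; covered: B1=T, B1=F, B2=T, B2=F, B3=S, B3=E, B4=F
#8 (s=7, t=8) -> B1->T, B1->T, B1->T, B1->T, B1->T, B1->F, B3->E, B2->F, B4->T; covered: B1=T, B1=F, B2=F, B3=E, B4=T
#9 (s=7, t=4) -> B1->T, B1->T, B1->T, B1->T, B1->T, B1->F, B3->E, B2->F, B4->T; covered: B1=T, B1=F, B2=F, B3=E, B4=T
the full pool covers 8 outcomes: B1=T, B1=F, B2=T, B2=F, B3=S, B3=E, B4=T, B4=F
checked all size-1 subsets: none covers 8 outcomes (max 7/8)
at size 2, {1, 7} reaches all 8 outcomes; every lexicographically earlier size-2 subset fails
Answer: 2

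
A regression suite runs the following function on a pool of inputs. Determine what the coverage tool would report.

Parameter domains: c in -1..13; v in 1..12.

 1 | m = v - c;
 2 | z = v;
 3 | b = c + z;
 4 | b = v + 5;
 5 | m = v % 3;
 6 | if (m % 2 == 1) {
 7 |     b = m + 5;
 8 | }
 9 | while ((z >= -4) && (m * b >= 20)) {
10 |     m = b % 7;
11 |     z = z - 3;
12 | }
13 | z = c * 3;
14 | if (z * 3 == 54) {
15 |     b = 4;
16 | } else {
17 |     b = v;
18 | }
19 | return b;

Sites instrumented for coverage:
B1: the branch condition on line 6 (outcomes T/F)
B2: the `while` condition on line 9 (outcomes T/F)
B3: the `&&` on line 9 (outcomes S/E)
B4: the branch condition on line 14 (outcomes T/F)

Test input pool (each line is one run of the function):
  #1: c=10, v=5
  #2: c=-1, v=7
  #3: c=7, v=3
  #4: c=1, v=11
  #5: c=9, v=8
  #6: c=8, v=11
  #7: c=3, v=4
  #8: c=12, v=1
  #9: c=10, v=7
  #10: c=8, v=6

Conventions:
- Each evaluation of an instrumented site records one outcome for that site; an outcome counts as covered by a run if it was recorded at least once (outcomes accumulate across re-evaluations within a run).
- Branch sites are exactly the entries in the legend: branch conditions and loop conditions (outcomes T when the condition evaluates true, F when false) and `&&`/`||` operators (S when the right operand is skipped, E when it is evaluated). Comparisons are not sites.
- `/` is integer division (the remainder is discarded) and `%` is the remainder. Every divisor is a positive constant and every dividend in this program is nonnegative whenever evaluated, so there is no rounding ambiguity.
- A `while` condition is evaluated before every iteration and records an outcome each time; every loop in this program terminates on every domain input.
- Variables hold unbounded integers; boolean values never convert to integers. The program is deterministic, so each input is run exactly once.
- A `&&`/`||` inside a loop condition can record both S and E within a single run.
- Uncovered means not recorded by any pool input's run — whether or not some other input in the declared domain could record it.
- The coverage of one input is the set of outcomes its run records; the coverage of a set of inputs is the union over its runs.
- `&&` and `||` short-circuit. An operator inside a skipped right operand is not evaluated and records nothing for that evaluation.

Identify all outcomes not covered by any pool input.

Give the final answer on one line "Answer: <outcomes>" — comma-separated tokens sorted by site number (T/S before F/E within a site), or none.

#1 (c=10, v=5) -> B1->F, B3->E, B2->T, B3->E, B2->T, B3->E, B2->T, B3->E, B2->T, B3->S, B2->F, B4->F; covered: B1=F, B2=T, B2=F, B3=S, B3=E, B4=F
#2 (c=-1, v=7) -> B1->T, B3->E, B2->F, B4->F; covered: B1=T, B2=F, B3=E, B4=F
#3 (c=7, v=3) -> B1->F, B3->E, B2->F, B4->F; covered: B1=F, B2=F, B3=E, B4=F
#4 (c=1, v=11) -> B1->F, B3->E, B2->T, B3->E, B2->T, B3->E, B2->T, B3->E, B2->T, B3->E, B2->T, B3->E, B2->T, B3->S, ...; covered: B1=F, B2=T, B2=F, B3=S, B3=E, B4=F
#5 (c=9, v=8) -> B1->F, B3->E, B2->T, B3->E, B2->T, B3->E, B2->T, B3->E, B2->T, B3->E, B2->T, B3->S, B2->F, B4->F; covered: B1=F, B2=T, B2=F, B3=S, B3=E, B4=F
#6 (c=8, v=11) -> B1->F, B3->E, B2->T, B3->E, B2->T, B3->E, B2->T, B3->E, B2->T, B3->E, B2->T, B3->E, B2->T, B3->S, ...; covered: B1=F, B2=T, B2=F, B3=S, B3=E, B4=F
#7 (c=3, v=4) -> B1->T, B3->E, B2->F, B4->F; covered: B1=T, B2=F, B3=E, B4=F
#8 (c=12, v=1) -> B1->T, B3->E, B2->F, B4->F; covered: B1=T, B2=F, B3=E, B4=F
#9 (c=10, v=7) -> B1->T, B3->E, B2->F, B4->F; covered: B1=T, B2=F, B3=E, B4=F
#10 (c=8, v=6) -> B1->F, B3->E, B2->F, B4->F; covered: B1=F, B2=F, B3=E, B4=F
union over the pool: B1=T, B1=F, B2=T, B2=F, B3=S, B3=E, B4=F
uncovered (1 of 8): B4=T

Answer: B4=T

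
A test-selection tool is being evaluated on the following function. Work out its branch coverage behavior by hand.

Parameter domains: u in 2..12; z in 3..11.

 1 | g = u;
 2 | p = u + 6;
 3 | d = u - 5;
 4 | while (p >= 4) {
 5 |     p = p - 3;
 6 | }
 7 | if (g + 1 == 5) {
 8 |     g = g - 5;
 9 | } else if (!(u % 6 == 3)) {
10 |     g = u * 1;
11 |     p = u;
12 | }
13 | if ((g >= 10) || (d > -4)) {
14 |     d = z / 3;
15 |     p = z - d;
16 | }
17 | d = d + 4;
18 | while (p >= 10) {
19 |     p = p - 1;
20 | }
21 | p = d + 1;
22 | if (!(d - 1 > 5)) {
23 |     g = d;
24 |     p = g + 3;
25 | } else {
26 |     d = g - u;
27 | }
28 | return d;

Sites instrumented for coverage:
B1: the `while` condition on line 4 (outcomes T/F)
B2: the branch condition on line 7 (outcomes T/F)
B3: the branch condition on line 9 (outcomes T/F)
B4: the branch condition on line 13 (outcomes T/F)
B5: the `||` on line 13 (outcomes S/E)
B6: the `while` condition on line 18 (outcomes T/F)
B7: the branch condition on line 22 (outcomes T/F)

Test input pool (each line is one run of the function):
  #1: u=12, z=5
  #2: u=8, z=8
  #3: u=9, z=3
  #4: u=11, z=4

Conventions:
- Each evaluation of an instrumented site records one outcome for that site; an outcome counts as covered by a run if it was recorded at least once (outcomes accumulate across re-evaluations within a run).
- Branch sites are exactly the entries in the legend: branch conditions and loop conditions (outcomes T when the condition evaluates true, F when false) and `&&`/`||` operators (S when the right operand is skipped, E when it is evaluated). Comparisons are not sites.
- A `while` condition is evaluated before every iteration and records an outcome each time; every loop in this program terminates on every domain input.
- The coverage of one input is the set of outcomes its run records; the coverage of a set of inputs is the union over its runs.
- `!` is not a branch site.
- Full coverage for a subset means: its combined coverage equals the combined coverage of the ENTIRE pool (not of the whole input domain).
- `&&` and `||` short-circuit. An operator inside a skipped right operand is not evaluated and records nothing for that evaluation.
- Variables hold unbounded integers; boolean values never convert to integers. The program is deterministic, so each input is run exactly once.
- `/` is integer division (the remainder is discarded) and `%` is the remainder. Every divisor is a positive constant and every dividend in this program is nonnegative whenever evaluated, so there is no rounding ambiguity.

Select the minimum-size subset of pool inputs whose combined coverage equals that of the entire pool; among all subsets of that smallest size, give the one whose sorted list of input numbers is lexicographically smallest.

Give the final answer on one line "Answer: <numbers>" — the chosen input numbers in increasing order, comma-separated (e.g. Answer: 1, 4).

#1 (u=12, z=5) -> B1->T, B1->T, B1->T, B1->T, B1->T, B1->F, B2->F, B3->T, B5->S, B4->T, B6->F, B7->T; covered: B1=T, B1=F, B2=F, B3=T, B4=T, B5=S, B6=F, B7=T
#2 (u=8, z=8) -> B1->T, B1->T, B1->T, B1->T, B1->F, B2->F, B3->T, B5->E, B4->T, B6->F, B7->T; covered: B1=T, B1=F, B2=F, B3=T, B4=T, B5=E, B6=F, B7=T
#3 (u=9, z=3) -> B1->T, B1->T, B1->T, B1->T, B1->F, B2->F, B3->F, B5->E, B4->T, B6->F, B7->T; covered: B1=T, B1=F, B2=F, B3=F, B4=T, B5=E, B6=F, B7=T
#4 (u=11, z=4) -> B1->T, B1->T, B1->T, B1->T, B1->T, B1->F, B2->F, B3->T, B5->S, B4->T, B6->F, B7->T; covered: B1=T, B1=F, B2=F, B3=T, B4=T, B5=S, B6=F, B7=T
together the pool reaches 10 outcomes: B1=T, B1=F, B2=F, B3=T, B3=F, B4=T, B5=S, B5=E, B6=F, B7=T
every size-1 subset falls short of the 10 outcomes (best: 8/10)
size 2: inputs {1, 3} cover all 10 outcomes, and no lexicographically smaller subset of this size does

Answer: 1, 3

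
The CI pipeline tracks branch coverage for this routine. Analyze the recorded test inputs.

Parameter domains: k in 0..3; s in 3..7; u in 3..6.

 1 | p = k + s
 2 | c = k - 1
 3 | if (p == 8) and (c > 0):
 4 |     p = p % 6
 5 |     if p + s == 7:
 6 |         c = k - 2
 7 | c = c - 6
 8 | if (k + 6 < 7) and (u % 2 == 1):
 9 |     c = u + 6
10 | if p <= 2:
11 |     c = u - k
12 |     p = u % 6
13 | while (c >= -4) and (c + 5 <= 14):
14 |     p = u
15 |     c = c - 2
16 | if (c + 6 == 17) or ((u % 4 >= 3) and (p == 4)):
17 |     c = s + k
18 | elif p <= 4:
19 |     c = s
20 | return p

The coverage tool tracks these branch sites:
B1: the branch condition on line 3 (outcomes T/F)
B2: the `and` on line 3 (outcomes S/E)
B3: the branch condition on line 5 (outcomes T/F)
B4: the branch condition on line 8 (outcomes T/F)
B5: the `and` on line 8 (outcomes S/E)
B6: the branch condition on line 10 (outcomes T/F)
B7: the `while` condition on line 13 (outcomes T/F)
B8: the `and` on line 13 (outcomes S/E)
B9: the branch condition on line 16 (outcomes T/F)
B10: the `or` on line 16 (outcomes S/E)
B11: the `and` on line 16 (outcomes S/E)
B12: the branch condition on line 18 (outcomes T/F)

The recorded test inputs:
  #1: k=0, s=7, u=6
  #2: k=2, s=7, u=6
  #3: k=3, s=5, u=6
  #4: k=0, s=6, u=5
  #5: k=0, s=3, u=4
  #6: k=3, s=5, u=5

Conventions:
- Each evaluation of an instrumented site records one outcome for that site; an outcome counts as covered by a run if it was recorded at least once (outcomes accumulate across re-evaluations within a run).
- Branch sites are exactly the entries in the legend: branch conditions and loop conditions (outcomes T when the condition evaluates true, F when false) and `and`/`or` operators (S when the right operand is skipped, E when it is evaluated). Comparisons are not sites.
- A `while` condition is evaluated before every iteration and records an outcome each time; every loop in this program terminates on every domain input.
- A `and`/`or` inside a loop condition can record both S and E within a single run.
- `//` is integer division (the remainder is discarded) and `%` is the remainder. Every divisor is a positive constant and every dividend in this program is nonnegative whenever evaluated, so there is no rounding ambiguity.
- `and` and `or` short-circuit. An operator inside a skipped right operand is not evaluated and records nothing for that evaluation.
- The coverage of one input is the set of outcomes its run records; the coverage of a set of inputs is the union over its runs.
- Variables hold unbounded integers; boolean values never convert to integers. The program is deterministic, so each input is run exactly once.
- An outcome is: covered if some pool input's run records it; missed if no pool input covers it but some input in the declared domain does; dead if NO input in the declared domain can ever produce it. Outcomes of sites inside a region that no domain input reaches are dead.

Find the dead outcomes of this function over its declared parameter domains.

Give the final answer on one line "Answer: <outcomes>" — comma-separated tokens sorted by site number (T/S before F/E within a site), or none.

exhaustive pass over the 80-input domain:
  reachable outcomes have witnesses, e.g. B1=T (e.g. k=2, s=6, u=3), B1=F (e.g. k=0, s=3, u=3), B2=S (e.g. k=0, s=3, u=3), B2=E (e.g. k=1, s=7, u=3)

Answer: none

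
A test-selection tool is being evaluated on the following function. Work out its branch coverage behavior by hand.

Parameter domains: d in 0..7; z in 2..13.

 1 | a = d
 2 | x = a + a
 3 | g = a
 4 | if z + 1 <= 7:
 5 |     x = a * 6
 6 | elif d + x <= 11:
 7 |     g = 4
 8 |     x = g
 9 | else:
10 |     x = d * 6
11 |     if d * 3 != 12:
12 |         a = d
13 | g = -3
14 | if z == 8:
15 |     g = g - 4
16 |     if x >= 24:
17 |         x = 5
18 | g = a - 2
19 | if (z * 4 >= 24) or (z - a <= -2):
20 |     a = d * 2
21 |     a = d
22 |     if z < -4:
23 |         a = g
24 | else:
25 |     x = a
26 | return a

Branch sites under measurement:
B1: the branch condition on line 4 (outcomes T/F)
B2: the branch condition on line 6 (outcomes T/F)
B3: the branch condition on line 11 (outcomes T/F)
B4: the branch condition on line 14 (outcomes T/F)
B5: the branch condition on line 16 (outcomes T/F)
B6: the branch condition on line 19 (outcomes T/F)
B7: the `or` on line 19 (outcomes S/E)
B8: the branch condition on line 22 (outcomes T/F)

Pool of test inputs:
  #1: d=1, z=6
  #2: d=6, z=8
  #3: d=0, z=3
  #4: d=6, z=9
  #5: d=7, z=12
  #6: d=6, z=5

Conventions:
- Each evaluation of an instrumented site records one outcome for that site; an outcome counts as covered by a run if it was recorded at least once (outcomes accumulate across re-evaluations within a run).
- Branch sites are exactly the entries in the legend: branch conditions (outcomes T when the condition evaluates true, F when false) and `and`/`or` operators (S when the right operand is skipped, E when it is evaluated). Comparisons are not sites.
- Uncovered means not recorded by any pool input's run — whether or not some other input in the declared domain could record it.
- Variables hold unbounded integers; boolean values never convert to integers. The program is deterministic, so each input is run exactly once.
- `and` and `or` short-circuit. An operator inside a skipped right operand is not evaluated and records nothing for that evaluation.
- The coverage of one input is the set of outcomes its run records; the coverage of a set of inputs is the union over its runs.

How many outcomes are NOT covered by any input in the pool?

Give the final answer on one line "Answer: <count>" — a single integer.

#1 (d=1, z=6) -> B1->T, B4->F, B7->S, B6->T, B8->F; covered: B1=T, B4=F, B6=T, B7=S, B8=F
#2 (d=6, z=8) -> B1->F, B2->F, B3->T, B4->T, B5->T, B7->S, B6->T, B8->F; covered: B1=F, B2=F, B3=T, B4=T, B5=T, B6=T, B7=S, B8=F
#3 (d=0, z=3) -> B1->T, B4->F, B7->E, B6->F; covered: B1=T, B4=F, B6=F, B7=E
#4 (d=6, z=9) -> B1->F, B2->F, B3->T, B4->F, B7->S, B6->T, B8->F; covered: B1=F, B2=F, B3=T, B4=F, B6=T, B7=S, B8=F
#5 (d=7, z=12) -> B1->F, B2->F, B3->T, B4->F, B7->S, B6->T, B8->F; covered: B1=F, B2=F, B3=T, B4=F, B6=T, B7=S, B8=F
#6 (d=6, z=5) -> B1->T, B4->F, B7->E, B6->F; covered: B1=T, B4=F, B6=F, B7=E
union over the pool: B1=T, B1=F, B2=F, B3=T, B4=T, B4=F, B5=T, B6=T, B6=F, B7=S, B7=E, B8=F
uncovered (4 of 16): B2=T, B3=F, B5=F, B8=T

Answer: 4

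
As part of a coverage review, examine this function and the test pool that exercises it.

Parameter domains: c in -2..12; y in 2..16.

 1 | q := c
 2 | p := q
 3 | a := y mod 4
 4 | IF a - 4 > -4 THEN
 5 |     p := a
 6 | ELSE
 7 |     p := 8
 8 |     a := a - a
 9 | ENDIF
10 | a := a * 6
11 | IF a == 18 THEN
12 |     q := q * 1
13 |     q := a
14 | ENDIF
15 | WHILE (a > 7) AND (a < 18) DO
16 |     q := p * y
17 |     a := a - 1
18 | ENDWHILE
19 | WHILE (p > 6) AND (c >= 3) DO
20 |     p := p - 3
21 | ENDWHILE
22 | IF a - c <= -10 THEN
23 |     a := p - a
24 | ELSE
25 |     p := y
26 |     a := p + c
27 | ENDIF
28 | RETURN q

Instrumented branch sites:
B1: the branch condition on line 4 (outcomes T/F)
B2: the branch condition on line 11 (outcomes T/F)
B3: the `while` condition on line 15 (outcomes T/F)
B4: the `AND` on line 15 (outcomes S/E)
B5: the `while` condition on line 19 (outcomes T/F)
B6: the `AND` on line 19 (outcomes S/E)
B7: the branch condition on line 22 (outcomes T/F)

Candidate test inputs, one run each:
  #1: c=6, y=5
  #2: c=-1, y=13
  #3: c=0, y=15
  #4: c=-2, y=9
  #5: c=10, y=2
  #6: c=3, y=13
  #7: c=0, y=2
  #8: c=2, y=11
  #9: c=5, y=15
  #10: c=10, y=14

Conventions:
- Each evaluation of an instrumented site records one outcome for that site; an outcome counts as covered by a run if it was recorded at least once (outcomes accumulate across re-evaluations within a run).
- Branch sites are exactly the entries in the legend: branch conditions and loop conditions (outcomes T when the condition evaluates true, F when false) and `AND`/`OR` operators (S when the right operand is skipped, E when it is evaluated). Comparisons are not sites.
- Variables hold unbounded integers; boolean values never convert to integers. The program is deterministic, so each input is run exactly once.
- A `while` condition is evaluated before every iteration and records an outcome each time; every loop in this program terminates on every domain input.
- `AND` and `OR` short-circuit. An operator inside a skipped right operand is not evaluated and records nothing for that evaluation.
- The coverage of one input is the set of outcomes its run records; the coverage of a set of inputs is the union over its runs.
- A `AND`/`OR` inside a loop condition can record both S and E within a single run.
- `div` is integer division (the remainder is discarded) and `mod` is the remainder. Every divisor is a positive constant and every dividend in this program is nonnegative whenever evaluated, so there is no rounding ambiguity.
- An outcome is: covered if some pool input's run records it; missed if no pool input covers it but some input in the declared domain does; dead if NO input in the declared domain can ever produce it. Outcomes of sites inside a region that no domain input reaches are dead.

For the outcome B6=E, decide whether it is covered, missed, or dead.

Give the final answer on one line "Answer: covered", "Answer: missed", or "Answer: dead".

no pool input records B6=E
but domain input (c=-2, y=4) does record it -> reachable, so missed

Answer: missed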